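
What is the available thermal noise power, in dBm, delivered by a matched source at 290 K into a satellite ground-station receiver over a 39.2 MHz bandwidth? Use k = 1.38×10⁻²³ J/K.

−98.0 dBm

P_n = kTB = 1.38×10⁻²³ × 290 × 3.92×10⁷ = 1.57×10⁻¹³ W
In dBm: 10 log₁₀(1.57×10⁻¹³ / 10⁻³) = −98.0 dBm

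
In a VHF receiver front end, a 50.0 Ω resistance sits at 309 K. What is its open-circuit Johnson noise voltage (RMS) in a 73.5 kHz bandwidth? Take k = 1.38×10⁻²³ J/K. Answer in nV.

250 nV

V_n = √(4kTRB)
4kTRB = 4 × 1.38×10⁻²³ × 309 × 5.00×10¹ × 7.35×10⁴ = 6.27×10⁻¹⁴ V²
V_n = √(6.27×10⁻¹⁴) = 2.50×10⁻⁷ V = 250 nV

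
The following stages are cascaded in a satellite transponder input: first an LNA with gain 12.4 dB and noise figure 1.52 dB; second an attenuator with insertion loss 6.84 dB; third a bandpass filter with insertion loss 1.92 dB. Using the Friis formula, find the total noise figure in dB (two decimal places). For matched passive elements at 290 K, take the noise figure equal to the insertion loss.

Convert to linear (a loss of L dB is a gain of −L dB): F_i = 10^(NF_i/10), G_i = 10^(G_i,dB/10)
  Stage 1: F_1 = 10^(1.52/10) = 1.419, G_1 = 10^(12.4/10) = 17.38
  Stage 2: F_2 = 10^(6.84/10) = 4.831, G_2 = 10^(−6.84/10) = 0.2070
  Stage 3: F_3 = 10^(1.92/10) = 1.556, G_3 = 10^(−1.92/10) = 0.6427
Friis cascade:
  F = 1.419 + (4.831 − 1)/17.38 + (1.556 − 1)/3.597 = 1.794
NF = 10 log₁₀(1.794) = 2.54 dB

2.54 dB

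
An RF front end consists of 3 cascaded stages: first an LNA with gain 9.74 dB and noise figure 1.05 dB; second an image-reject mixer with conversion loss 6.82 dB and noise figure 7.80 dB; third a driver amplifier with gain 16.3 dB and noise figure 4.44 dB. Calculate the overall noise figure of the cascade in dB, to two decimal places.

Convert to linear (a loss of L dB is a gain of −L dB): F_i = 10^(NF_i/10), G_i = 10^(G_i,dB/10)
  Stage 1: F_1 = 10^(1.05/10) = 1.274, G_1 = 10^(9.74/10) = 9.419
  Stage 2: F_2 = 10^(7.80/10) = 6.026, G_2 = 10^(−6.82/10) = 0.2080
  Stage 3: F_3 = 10^(4.44/10) = 2.780, G_3 = 10^(16.3/10) = 42.66
Friis cascade:
  F = 1.274 + (6.026 − 1)/9.419 + (2.780 − 1)/1.959 = 2.716
NF = 10 log₁₀(2.716) = 4.34 dB

4.34 dB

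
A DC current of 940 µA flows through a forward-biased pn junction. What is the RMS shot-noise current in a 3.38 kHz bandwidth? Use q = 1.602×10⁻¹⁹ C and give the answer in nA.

1.01 nA

I_n = √(2qI·B)
2qI·B = 2 × 1.602×10⁻¹⁹ × 9.40×10⁻⁴ × 3.38×10³ = 1.02×10⁻¹⁸ A²
I_n = √(1.02×10⁻¹⁸) = 1.01×10⁻⁹ A = 1.01 nA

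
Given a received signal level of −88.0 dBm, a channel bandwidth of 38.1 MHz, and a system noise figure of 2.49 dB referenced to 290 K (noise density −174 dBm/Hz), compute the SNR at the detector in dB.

Noise floor: N = −174 + 10 log₁₀(B) + NF
10 log₁₀(3.81×10⁷) = 75.81 dB
N = −174 + 75.81 + 2.49 = −95.70 dBm
SNR = P_sig − N = −88.0 − (−95.70) = 7.70 dB → 7.7 dB

7.7 dB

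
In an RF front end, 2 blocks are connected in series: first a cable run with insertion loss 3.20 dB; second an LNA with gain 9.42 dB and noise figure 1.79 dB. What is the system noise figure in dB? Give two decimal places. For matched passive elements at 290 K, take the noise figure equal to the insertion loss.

Convert to linear (a loss of L dB is a gain of −L dB): F_i = 10^(NF_i/10), G_i = 10^(G_i,dB/10)
  Stage 1: F_1 = 10^(3.20/10) = 2.089, G_1 = 10^(−3.20/10) = 0.4786
  Stage 2: F_2 = 10^(1.79/10) = 1.510, G_2 = 10^(9.42/10) = 8.750
Friis cascade:
  F = 2.089 + (1.510 − 1)/0.4786 = 3.155
NF = 10 log₁₀(3.155) = 4.99 dB

4.99 dB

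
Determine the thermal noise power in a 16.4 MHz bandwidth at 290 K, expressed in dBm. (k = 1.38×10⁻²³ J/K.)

P_n = kTB = 1.38×10⁻²³ × 290 × 1.64×10⁷ = 6.56×10⁻¹⁴ W
In dBm: 10 log₁₀(6.56×10⁻¹⁴ / 10⁻³) = −101.8 dBm

−101.8 dBm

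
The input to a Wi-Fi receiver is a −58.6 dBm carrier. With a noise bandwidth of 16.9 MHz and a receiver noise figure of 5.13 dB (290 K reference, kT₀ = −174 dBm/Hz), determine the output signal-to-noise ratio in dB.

38.0 dB

Noise floor: N = −174 + 10 log₁₀(B) + NF
10 log₁₀(1.69×10⁷) = 72.28 dB
N = −174 + 72.28 + 5.13 = −96.59 dBm
SNR = P_sig − N = −58.6 − (−96.59) = 37.99 dB → 38.0 dB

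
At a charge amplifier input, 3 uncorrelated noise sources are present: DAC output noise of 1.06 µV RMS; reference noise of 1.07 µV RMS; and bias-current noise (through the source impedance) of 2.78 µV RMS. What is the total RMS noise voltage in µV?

Uncorrelated sources add in power (mean-square): V_tot = √(ΣV_i²)
V_tot = √[(1.06×10⁻⁶)² + (1.07×10⁻⁶)² + (2.78×10⁻⁶)²] = 3.16×10⁻⁶ V = 3.16 µV

3.16 µV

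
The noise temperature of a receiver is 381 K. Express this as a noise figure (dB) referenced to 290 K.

F = 1 + T_e/T₀ = 1 + 381/290 = 2.31379
NF = 10 log₁₀(2.31379) = 3.64 dB

3.64 dB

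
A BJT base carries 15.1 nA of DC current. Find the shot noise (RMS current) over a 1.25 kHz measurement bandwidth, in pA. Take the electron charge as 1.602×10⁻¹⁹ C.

I_n = √(2qI·B)
2qI·B = 2 × 1.602×10⁻¹⁹ × 1.51×10⁻⁸ × 1.25×10³ = 6.05×10⁻²⁴ A²
I_n = √(6.05×10⁻²⁴) = 2.46×10⁻¹² A = 2.46 pA

2.46 pA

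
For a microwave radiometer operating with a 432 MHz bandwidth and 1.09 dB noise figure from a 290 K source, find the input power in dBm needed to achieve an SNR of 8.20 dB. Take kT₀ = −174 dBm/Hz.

Sensitivity = −174 + 10 log₁₀(B) + NF + SNR_min
= −174 + 86.35 + 1.09 + 8.20
= −78.36 dBm → −78.4 dBm

−78.4 dBm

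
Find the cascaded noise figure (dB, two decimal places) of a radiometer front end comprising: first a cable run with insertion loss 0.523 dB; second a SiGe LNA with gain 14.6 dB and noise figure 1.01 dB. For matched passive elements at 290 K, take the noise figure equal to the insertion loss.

1.53 dB

Convert to linear (a loss of L dB is a gain of −L dB): F_i = 10^(NF_i/10), G_i = 10^(G_i,dB/10)
  Stage 1: F_1 = 10^(0.523/10) = 1.128, G_1 = 10^(−0.523/10) = 0.8865
  Stage 2: F_2 = 10^(1.01/10) = 1.262, G_2 = 10^(14.6/10) = 28.84
Friis cascade:
  F = 1.128 + (1.262 − 1)/0.8865 = 1.423
NF = 10 log₁₀(1.423) = 1.53 dB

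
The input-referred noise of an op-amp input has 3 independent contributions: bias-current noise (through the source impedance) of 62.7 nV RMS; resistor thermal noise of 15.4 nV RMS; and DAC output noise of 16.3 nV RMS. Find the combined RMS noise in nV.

Uncorrelated sources add in power (mean-square): V_tot = √(ΣV_i²)
V_tot = √[(6.27×10⁻⁸)² + (1.54×10⁻⁸)² + (1.63×10⁻⁸)²] = 6.66×10⁻⁸ V = 66.6 nV

66.6 nV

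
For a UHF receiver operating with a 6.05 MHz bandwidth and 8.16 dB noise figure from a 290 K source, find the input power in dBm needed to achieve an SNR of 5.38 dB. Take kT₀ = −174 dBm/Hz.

−92.6 dBm

Sensitivity = −174 + 10 log₁₀(B) + NF + SNR_min
= −174 + 67.82 + 8.16 + 5.38
= −92.64 dBm → −92.6 dBm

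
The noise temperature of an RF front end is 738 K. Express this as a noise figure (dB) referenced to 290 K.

5.50 dB

F = 1 + T_e/T₀ = 1 + 738/290 = 3.54483
NF = 10 log₁₀(3.54483) = 5.50 dB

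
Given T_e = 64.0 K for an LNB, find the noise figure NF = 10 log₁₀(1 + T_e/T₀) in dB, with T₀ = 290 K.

0.866 dB

F = 1 + T_e/T₀ = 1 + 64.0/290 = 1.22069
NF = 10 log₁₀(1.22069) = 0.866 dB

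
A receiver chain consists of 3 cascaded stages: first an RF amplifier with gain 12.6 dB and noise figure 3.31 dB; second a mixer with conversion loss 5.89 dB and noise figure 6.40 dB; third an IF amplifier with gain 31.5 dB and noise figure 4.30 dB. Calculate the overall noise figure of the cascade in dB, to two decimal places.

Convert to linear (a loss of L dB is a gain of −L dB): F_i = 10^(NF_i/10), G_i = 10^(G_i,dB/10)
  Stage 1: F_1 = 10^(3.31/10) = 2.143, G_1 = 10^(12.6/10) = 18.20
  Stage 2: F_2 = 10^(6.40/10) = 4.365, G_2 = 10^(−5.89/10) = 0.2576
  Stage 3: F_3 = 10^(4.30/10) = 2.692, G_3 = 10^(31.5/10) = 1413
Friis cascade:
  F = 2.143 + (4.365 − 1)/18.20 + (2.692 − 1)/4.688 = 2.689
NF = 10 log₁₀(2.689) = 4.30 dB

4.30 dB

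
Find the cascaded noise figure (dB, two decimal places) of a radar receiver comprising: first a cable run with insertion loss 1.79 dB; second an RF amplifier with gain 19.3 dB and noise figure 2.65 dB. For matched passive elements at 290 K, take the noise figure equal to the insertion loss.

Convert to linear (a loss of L dB is a gain of −L dB): F_i = 10^(NF_i/10), G_i = 10^(G_i,dB/10)
  Stage 1: F_1 = 10^(1.79/10) = 1.510, G_1 = 10^(−1.79/10) = 0.6622
  Stage 2: F_2 = 10^(2.65/10) = 1.841, G_2 = 10^(19.3/10) = 85.11
Friis cascade:
  F = 1.510 + (1.841 − 1)/0.6622 = 2.780
NF = 10 log₁₀(2.780) = 4.44 dB

4.44 dB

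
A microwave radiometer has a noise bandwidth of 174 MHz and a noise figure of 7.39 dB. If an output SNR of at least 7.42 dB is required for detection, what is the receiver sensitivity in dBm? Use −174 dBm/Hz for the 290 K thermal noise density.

Sensitivity = −174 + 10 log₁₀(B) + NF + SNR_min
= −174 + 82.41 + 7.39 + 7.42
= −76.78 dBm → −76.8 dBm

−76.8 dBm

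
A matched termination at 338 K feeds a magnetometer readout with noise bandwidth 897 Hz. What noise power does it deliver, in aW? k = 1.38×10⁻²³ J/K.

P_n = kTB = 1.38×10⁻²³ × 338 × 8.97×10² = 4.18×10⁻¹⁸ W = 4.18 aW

4.18 aW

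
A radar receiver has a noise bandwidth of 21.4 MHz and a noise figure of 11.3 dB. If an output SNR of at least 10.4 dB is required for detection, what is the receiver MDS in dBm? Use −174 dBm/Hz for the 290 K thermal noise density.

−79.0 dBm

Sensitivity = −174 + 10 log₁₀(B) + NF + SNR_min
= −174 + 73.3 + 11.3 + 10.4
= −79.0 dBm → −79.0 dBm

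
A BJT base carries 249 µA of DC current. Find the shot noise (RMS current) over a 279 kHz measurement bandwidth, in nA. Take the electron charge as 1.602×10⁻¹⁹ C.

I_n = √(2qI·B)
2qI·B = 2 × 1.602×10⁻¹⁹ × 2.49×10⁻⁴ × 2.79×10⁵ = 2.23×10⁻¹⁷ A²
I_n = √(2.23×10⁻¹⁷) = 4.72×10⁻⁹ A = 4.72 nA

4.72 nA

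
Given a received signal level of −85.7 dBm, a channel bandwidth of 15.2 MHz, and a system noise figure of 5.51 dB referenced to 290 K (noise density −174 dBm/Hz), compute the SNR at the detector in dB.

11.0 dB

Noise floor: N = −174 + 10 log₁₀(B) + NF
10 log₁₀(1.52×10⁷) = 71.82 dB
N = −174 + 71.82 + 5.51 = −96.67 dBm
SNR = P_sig − N = −85.7 − (−96.67) = 10.97 dB → 11.0 dB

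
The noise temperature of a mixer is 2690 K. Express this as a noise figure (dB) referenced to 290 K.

10.12 dB

F = 1 + T_e/T₀ = 1 + 2690/290 = 10.2759
NF = 10 log₁₀(10.2759) = 10.12 dB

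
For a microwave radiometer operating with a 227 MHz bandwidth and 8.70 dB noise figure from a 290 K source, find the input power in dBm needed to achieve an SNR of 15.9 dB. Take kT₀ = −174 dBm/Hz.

−65.8 dBm

Sensitivity = −174 + 10 log₁₀(B) + NF + SNR_min
= −174 + 83.56 + 8.70 + 15.9
= −65.84 dBm → −65.8 dBm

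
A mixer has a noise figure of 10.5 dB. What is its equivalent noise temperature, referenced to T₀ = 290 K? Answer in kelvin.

2964 K

F = 10^(10.5/10) = 11.2202
T_e = (F − 1)·T₀ = (11.2202 − 1) × 290 = 2964 K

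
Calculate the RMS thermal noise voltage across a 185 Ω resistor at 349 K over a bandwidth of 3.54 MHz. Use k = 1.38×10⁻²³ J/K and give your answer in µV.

V_n = √(4kTRB)
4kTRB = 4 × 1.38×10⁻²³ × 349 × 1.85×10² × 3.54×10⁶ = 1.26×10⁻¹¹ V²
V_n = √(1.26×10⁻¹¹) = 3.55×10⁻⁶ V = 3.55 µV

3.55 µV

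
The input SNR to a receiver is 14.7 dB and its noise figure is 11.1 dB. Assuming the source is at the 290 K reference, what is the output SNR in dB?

By definition F = SNR_in/SNR_out, so in dB: SNR_out = SNR_in − NF
SNR_out = 14.7 − 11.1 = 3.6 dB

3.6 dB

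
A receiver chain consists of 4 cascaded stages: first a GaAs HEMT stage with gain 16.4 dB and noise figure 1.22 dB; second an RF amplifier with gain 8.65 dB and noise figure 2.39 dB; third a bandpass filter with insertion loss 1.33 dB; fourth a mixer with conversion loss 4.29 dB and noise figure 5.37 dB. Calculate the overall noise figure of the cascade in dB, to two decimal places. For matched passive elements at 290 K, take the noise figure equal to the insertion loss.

1.31 dB

Convert to linear (a loss of L dB is a gain of −L dB): F_i = 10^(NF_i/10), G_i = 10^(G_i,dB/10)
  Stage 1: F_1 = 10^(1.22/10) = 1.324, G_1 = 10^(16.4/10) = 43.65
  Stage 2: F_2 = 10^(2.39/10) = 1.734, G_2 = 10^(8.65/10) = 7.328
  Stage 3: F_3 = 10^(1.33/10) = 1.358, G_3 = 10^(−1.33/10) = 0.7362
  Stage 4: F_4 = 10^(5.37/10) = 3.443, G_4 = 10^(−4.29/10) = 0.3724
Friis cascade:
  F = 1.324 + (1.734 − 1)/43.65 + (1.358 − 1)/319.9 + (3.443 − 1)/235.5 = 1.353
NF = 10 log₁₀(1.353) = 1.31 dB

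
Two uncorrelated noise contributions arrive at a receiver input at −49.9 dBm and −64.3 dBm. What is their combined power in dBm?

Convert to linear, add, convert back:
P₁ = 1.02×10⁻⁸ W, P₂ = 3.72×10⁻¹⁰ W
P_tot = 1.06×10⁻⁸ W → 10 log₁₀(P_tot / 10⁻³) = −49.7 dBm

−49.7 dBm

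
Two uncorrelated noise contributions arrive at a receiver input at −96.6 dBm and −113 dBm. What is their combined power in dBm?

−96.5 dBm

Convert to linear, add, convert back:
P₁ = 2.19×10⁻¹³ W, P₂ = 5.01×10⁻¹⁵ W
P_tot = 2.24×10⁻¹³ W → 10 log₁₀(P_tot / 10⁻³) = −96.5 dBm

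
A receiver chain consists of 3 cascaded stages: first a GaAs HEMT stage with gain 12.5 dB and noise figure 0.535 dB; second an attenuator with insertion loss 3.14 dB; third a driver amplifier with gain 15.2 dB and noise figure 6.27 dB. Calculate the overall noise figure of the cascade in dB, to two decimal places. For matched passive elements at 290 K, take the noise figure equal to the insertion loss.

1.95 dB

Convert to linear (a loss of L dB is a gain of −L dB): F_i = 10^(NF_i/10), G_i = 10^(G_i,dB/10)
  Stage 1: F_1 = 10^(0.535/10) = 1.131, G_1 = 10^(12.5/10) = 17.78
  Stage 2: F_2 = 10^(3.14/10) = 2.061, G_2 = 10^(−3.14/10) = 0.4853
  Stage 3: F_3 = 10^(6.27/10) = 4.236, G_3 = 10^(15.2/10) = 33.11
Friis cascade:
  F = 1.131 + (2.061 − 1)/17.78 + (4.236 − 1)/8.630 = 1.566
NF = 10 log₁₀(1.566) = 1.95 dB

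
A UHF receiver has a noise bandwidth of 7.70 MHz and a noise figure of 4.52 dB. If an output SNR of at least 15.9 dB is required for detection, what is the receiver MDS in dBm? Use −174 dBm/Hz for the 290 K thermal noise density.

−84.7 dBm

Sensitivity = −174 + 10 log₁₀(B) + NF + SNR_min
= −174 + 68.86 + 4.52 + 15.9
= −84.72 dBm → −84.7 dBm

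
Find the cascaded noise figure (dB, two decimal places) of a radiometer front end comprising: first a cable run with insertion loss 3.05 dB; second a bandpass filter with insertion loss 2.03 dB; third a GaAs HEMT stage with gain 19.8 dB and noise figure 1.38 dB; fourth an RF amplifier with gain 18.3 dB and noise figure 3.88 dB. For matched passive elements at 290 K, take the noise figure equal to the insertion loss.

Convert to linear (a loss of L dB is a gain of −L dB): F_i = 10^(NF_i/10), G_i = 10^(G_i,dB/10)
  Stage 1: F_1 = 10^(3.05/10) = 2.018, G_1 = 10^(−3.05/10) = 0.4955
  Stage 2: F_2 = 10^(2.03/10) = 1.596, G_2 = 10^(−2.03/10) = 0.6266
  Stage 3: F_3 = 10^(1.38/10) = 1.374, G_3 = 10^(19.8/10) = 95.50
  Stage 4: F_4 = 10^(3.88/10) = 2.443, G_4 = 10^(18.3/10) = 67.61
Friis cascade:
  F = 2.018 + (1.596 − 1)/0.4955 + (1.374 − 1)/0.3105 + (2.443 − 1)/29.65 = 4.475
NF = 10 log₁₀(4.475) = 6.51 dB

6.51 dB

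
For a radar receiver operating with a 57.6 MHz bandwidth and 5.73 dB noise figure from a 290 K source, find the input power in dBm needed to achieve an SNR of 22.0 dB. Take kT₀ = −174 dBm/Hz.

−68.7 dBm

Sensitivity = −174 + 10 log₁₀(B) + NF + SNR_min
= −174 + 77.6 + 5.73 + 22.0
= −68.67 dBm → −68.7 dBm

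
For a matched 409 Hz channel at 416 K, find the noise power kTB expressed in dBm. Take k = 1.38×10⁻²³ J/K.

P_n = kTB = 1.38×10⁻²³ × 416 × 4.09×10² = 2.35×10⁻¹⁸ W
In dBm: 10 log₁₀(2.35×10⁻¹⁸ / 10⁻³) = −146.3 dBm

−146.3 dBm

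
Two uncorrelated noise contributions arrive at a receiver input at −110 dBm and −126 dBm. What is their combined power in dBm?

−109.9 dBm

Convert to linear, add, convert back:
P₁ = 1.00×10⁻¹⁴ W, P₂ = 2.51×10⁻¹⁶ W
P_tot = 1.03×10⁻¹⁴ W → 10 log₁₀(P_tot / 10⁻³) = −109.9 dBm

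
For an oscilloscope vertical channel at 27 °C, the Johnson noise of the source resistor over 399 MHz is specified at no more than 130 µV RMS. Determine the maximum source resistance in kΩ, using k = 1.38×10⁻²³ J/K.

T = 27 °C + 273.15 = 300.15 K
Johnson–Nyquist: V_n = √(4kTRB) ⇒ R = V_n² / (4kTB)
4kTB = 4 × 1.38×10⁻²³ × 300.15 × 3.99×10⁸ = 6.61×10⁻¹²
R = (1.30×10⁻⁴)² / 6.61×10⁻¹² = 2.56×10³ Ω = 2.56 kΩ

2.56 kΩ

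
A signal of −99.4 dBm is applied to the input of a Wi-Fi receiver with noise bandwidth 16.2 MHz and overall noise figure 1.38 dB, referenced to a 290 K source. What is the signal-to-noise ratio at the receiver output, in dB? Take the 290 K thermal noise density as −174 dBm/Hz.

1.1 dB

Noise floor: N = −174 + 10 log₁₀(B) + NF
10 log₁₀(1.62×10⁷) = 72.1 dB
N = −174 + 72.1 + 1.38 = −100.52 dBm
SNR = P_sig − N = −99.4 − (−100.52) = 1.12 dB → 1.1 dB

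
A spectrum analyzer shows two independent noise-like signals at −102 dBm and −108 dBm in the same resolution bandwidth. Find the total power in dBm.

−101.0 dBm

Convert to linear, add, convert back:
P₁ = 6.31×10⁻¹⁴ W, P₂ = 1.58×10⁻¹⁴ W
P_tot = 7.89×10⁻¹⁴ W → 10 log₁₀(P_tot / 10⁻³) = −101.0 dBm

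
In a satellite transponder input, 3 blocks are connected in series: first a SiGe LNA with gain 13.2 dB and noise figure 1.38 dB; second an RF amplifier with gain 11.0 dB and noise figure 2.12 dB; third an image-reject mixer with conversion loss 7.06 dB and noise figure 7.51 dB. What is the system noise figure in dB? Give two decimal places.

Convert to linear (a loss of L dB is a gain of −L dB): F_i = 10^(NF_i/10), G_i = 10^(G_i,dB/10)
  Stage 1: F_1 = 10^(1.38/10) = 1.374, G_1 = 10^(13.2/10) = 20.89
  Stage 2: F_2 = 10^(2.12/10) = 1.629, G_2 = 10^(11.0/10) = 12.59
  Stage 3: F_3 = 10^(7.51/10) = 5.636, G_3 = 10^(−7.06/10) = 0.1968
Friis cascade:
  F = 1.374 + (1.629 − 1)/20.89 + (5.636 − 1)/263.0 = 1.422
NF = 10 log₁₀(1.422) = 1.53 dB

1.53 dB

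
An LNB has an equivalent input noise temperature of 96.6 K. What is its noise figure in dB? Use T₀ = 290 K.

1.25 dB

F = 1 + T_e/T₀ = 1 + 96.6/290 = 1.3331
NF = 10 log₁₀(1.3331) = 1.25 dB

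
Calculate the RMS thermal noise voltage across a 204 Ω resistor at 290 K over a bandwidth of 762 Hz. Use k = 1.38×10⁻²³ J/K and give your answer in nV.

V_n = √(4kTRB)
4kTRB = 4 × 1.38×10⁻²³ × 290 × 2.04×10² × 7.62×10² = 2.49×10⁻¹⁵ V²
V_n = √(2.49×10⁻¹⁵) = 4.99×10⁻⁸ V = 49.9 nV

49.9 nV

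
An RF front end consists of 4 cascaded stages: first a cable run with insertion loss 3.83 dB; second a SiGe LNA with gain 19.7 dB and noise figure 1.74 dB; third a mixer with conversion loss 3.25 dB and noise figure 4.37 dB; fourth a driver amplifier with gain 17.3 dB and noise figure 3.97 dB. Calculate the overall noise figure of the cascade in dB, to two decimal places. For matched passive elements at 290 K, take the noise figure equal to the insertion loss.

Convert to linear (a loss of L dB is a gain of −L dB): F_i = 10^(NF_i/10), G_i = 10^(G_i,dB/10)
  Stage 1: F_1 = 10^(3.83/10) = 2.415, G_1 = 10^(−3.83/10) = 0.4140
  Stage 2: F_2 = 10^(1.74/10) = 1.493, G_2 = 10^(19.7/10) = 93.33
  Stage 3: F_3 = 10^(4.37/10) = 2.735, G_3 = 10^(−3.25/10) = 0.4732
  Stage 4: F_4 = 10^(3.97/10) = 2.495, G_4 = 10^(17.3/10) = 53.70
Friis cascade:
  F = 2.415 + (1.493 − 1)/0.4140 + (2.735 − 1)/38.64 + (2.495 − 1)/18.28 = 3.732
NF = 10 log₁₀(3.732) = 5.72 dB

5.72 dB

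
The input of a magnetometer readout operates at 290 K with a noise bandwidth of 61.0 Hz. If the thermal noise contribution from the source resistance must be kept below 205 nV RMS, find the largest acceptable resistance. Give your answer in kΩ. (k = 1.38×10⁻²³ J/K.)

43.0 kΩ

Johnson–Nyquist: V_n = √(4kTRB) ⇒ R = V_n² / (4kTB)
4kTB = 4 × 1.38×10⁻²³ × 290 × 6.10×10¹ = 9.76×10⁻¹⁹
R = (2.05×10⁻⁷)² / 9.76×10⁻¹⁹ = 4.30×10⁴ Ω = 43.0 kΩ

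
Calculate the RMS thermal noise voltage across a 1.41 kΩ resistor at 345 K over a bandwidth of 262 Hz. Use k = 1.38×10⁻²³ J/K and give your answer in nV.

83.9 nV

V_n = √(4kTRB)
4kTRB = 4 × 1.38×10⁻²³ × 345 × 1.41×10³ × 2.62×10² = 7.04×10⁻¹⁵ V²
V_n = √(7.04×10⁻¹⁵) = 8.39×10⁻⁸ V = 83.9 nV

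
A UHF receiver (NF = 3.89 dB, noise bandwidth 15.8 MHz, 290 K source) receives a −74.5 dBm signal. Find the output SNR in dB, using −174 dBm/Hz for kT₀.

Noise floor: N = −174 + 10 log₁₀(B) + NF
10 log₁₀(1.58×10⁷) = 71.99 dB
N = −174 + 71.99 + 3.89 = −98.12 dBm
SNR = P_sig − N = −74.5 − (−98.12) = 23.62 dB → 23.6 dB

23.6 dB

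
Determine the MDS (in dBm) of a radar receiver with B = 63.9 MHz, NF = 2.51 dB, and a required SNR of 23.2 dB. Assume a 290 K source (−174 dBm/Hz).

Sensitivity = −174 + 10 log₁₀(B) + NF + SNR_min
= −174 + 78.06 + 2.51 + 23.2
= −70.23 dBm → −70.2 dBm

−70.2 dBm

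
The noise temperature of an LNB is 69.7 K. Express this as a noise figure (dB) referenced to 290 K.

F = 1 + T_e/T₀ = 1 + 69.7/290 = 1.24034
NF = 10 log₁₀(1.24034) = 0.935 dB

0.935 dB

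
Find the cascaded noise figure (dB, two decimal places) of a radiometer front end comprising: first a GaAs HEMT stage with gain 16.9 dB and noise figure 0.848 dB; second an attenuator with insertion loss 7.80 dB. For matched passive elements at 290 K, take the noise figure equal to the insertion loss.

1.20 dB

Convert to linear (a loss of L dB is a gain of −L dB): F_i = 10^(NF_i/10), G_i = 10^(G_i,dB/10)
  Stage 1: F_1 = 10^(0.848/10) = 1.216, G_1 = 10^(16.9/10) = 48.98
  Stage 2: F_2 = 10^(7.80/10) = 6.026, G_2 = 10^(−7.80/10) = 0.1660
Friis cascade:
  F = 1.216 + (6.026 − 1)/48.98 = 1.318
NF = 10 log₁₀(1.318) = 1.20 dB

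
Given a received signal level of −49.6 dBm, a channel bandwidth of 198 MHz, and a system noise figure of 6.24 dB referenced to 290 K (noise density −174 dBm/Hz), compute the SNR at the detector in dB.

Noise floor: N = −174 + 10 log₁₀(B) + NF
10 log₁₀(1.98×10⁸) = 82.97 dB
N = −174 + 82.97 + 6.24 = −84.79 dBm
SNR = P_sig − N = −49.6 − (−84.79) = 35.19 dB → 35.2 dB

35.2 dB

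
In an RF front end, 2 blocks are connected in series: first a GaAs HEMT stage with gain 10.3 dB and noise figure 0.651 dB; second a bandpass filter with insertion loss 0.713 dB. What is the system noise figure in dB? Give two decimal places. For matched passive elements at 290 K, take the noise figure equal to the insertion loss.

Convert to linear (a loss of L dB is a gain of −L dB): F_i = 10^(NF_i/10), G_i = 10^(G_i,dB/10)
  Stage 1: F_1 = 10^(0.651/10) = 1.162, G_1 = 10^(10.3/10) = 10.72
  Stage 2: F_2 = 10^(0.713/10) = 1.178, G_2 = 10^(−0.713/10) = 0.8486
Friis cascade:
  F = 1.162 + (1.178 − 1)/10.72 = 1.178
NF = 10 log₁₀(1.178) = 0.71 dB

0.71 dB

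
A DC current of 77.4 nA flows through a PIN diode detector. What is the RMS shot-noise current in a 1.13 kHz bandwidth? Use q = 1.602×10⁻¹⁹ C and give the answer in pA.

5.29 pA

I_n = √(2qI·B)
2qI·B = 2 × 1.602×10⁻¹⁹ × 7.74×10⁻⁸ × 1.13×10³ = 2.80×10⁻²³ A²
I_n = √(2.80×10⁻²³) = 5.29×10⁻¹² A = 5.29 pA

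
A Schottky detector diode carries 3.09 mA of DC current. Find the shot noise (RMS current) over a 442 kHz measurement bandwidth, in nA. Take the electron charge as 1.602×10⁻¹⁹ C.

I_n = √(2qI·B)
2qI·B = 2 × 1.602×10⁻¹⁹ × 3.09×10⁻³ × 4.42×10⁵ = 4.38×10⁻¹⁶ A²
I_n = √(4.38×10⁻¹⁶) = 2.09×10⁻⁸ A = 20.9 nA

20.9 nA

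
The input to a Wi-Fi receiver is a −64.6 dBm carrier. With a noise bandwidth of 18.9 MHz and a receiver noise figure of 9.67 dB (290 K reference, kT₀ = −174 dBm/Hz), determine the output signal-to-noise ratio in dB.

Noise floor: N = −174 + 10 log₁₀(B) + NF
10 log₁₀(1.89×10⁷) = 72.76 dB
N = −174 + 72.76 + 9.67 = −91.57 dBm
SNR = P_sig − N = −64.6 − (−91.57) = 26.97 dB → 27.0 dB

27.0 dB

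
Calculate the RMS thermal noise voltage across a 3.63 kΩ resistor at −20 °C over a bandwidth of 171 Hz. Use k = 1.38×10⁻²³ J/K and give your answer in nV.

93.1 nV

T = −20 °C + 273.15 = 253.15 K
V_n = √(4kTRB)
4kTRB = 4 × 1.38×10⁻²³ × 253.15 × 3.63×10³ × 1.71×10² = 8.67×10⁻¹⁵ V²
V_n = √(8.67×10⁻¹⁵) = 9.31×10⁻⁸ V = 93.1 nV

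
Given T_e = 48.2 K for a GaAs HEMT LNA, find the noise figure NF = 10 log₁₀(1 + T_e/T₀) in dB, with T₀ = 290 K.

0.668 dB

F = 1 + T_e/T₀ = 1 + 48.2/290 = 1.16621
NF = 10 log₁₀(1.16621) = 0.668 dB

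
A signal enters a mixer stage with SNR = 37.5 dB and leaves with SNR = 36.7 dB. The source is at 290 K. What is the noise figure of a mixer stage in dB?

0.8 dB

NF (dB) = SNR_in(dB) − SNR_out(dB) when the source is at T₀
NF = 37.5 − 36.7 = 0.8 dB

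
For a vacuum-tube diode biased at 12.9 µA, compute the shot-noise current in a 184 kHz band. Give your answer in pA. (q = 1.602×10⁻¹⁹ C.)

872 pA

I_n = √(2qI·B)
2qI·B = 2 × 1.602×10⁻¹⁹ × 1.29×10⁻⁵ × 1.84×10⁵ = 7.61×10⁻¹⁹ A²
I_n = √(7.61×10⁻¹⁹) = 8.72×10⁻¹⁰ A = 872 pA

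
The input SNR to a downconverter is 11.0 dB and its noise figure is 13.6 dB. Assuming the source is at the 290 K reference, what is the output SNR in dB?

By definition F = SNR_in/SNR_out, so in dB: SNR_out = SNR_in − NF
SNR_out = 11.0 − 13.6 = −2.6 dB

−2.6 dB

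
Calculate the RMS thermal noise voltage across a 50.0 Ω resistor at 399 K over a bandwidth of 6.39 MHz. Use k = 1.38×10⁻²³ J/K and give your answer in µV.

V_n = √(4kTRB)
4kTRB = 4 × 1.38×10⁻²³ × 399 × 5.00×10¹ × 6.39×10⁶ = 7.04×10⁻¹² V²
V_n = √(7.04×10⁻¹²) = 2.65×10⁻⁶ V = 2.65 µV

2.65 µV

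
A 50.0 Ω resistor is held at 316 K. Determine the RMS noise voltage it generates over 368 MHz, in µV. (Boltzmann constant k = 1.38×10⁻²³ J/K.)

V_n = √(4kTRB)
4kTRB = 4 × 1.38×10⁻²³ × 316 × 5.00×10¹ × 3.68×10⁸ = 3.21×10⁻¹⁰ V²
V_n = √(3.21×10⁻¹⁰) = 1.79×10⁻⁵ V = 17.9 µV

17.9 µV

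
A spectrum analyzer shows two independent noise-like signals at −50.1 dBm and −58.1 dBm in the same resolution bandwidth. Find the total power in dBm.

Convert to linear, add, convert back:
P₁ = 9.77×10⁻⁹ W, P₂ = 1.55×10⁻⁹ W
P_tot = 1.13×10⁻⁸ W → 10 log₁₀(P_tot / 10⁻³) = −49.5 dBm

−49.5 dBm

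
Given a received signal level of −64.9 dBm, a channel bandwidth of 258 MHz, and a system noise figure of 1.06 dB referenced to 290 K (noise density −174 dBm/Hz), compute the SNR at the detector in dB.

Noise floor: N = −174 + 10 log₁₀(B) + NF
10 log₁₀(2.58×10⁸) = 84.12 dB
N = −174 + 84.12 + 1.06 = −88.82 dBm
SNR = P_sig − N = −64.9 − (−88.82) = 23.92 dB → 23.9 dB

23.9 dB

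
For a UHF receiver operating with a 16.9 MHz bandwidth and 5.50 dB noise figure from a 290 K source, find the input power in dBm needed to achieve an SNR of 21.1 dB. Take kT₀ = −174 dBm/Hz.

−75.1 dBm

Sensitivity = −174 + 10 log₁₀(B) + NF + SNR_min
= −174 + 72.28 + 5.50 + 21.1
= −75.12 dBm → −75.1 dBm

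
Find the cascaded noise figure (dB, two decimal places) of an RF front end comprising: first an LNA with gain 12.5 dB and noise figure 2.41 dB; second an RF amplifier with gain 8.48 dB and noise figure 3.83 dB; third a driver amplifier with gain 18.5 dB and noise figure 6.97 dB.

2.68 dB

Convert to linear (a loss of L dB is a gain of −L dB): F_i = 10^(NF_i/10), G_i = 10^(G_i,dB/10)
  Stage 1: F_1 = 10^(2.41/10) = 1.742, G_1 = 10^(12.5/10) = 17.78
  Stage 2: F_2 = 10^(3.83/10) = 2.415, G_2 = 10^(8.48/10) = 7.047
  Stage 3: F_3 = 10^(6.97/10) = 4.977, G_3 = 10^(18.5/10) = 70.79
Friis cascade:
  F = 1.742 + (2.415 − 1)/17.78 + (4.977 − 1)/125.3 = 1.853
NF = 10 log₁₀(1.853) = 2.68 dB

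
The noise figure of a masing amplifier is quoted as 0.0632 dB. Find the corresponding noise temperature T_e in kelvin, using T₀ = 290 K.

F = 10^(0.0632/10) = 1.01466
T_e = (F − 1)·T₀ = (1.01466 − 1) × 290 = 4.25 K

4.25 K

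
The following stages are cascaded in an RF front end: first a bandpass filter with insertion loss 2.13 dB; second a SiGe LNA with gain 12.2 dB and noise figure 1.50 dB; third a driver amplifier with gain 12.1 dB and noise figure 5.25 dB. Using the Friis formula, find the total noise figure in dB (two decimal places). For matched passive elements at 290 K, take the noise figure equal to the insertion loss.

4.04 dB

Convert to linear (a loss of L dB is a gain of −L dB): F_i = 10^(NF_i/10), G_i = 10^(G_i,dB/10)
  Stage 1: F_1 = 10^(2.13/10) = 1.633, G_1 = 10^(−2.13/10) = 0.6124
  Stage 2: F_2 = 10^(1.50/10) = 1.413, G_2 = 10^(12.2/10) = 16.60
  Stage 3: F_3 = 10^(5.25/10) = 3.350, G_3 = 10^(12.1/10) = 16.22
Friis cascade:
  F = 1.633 + (1.413 − 1)/0.6124 + (3.350 − 1)/10.16 = 2.538
NF = 10 log₁₀(2.538) = 4.04 dB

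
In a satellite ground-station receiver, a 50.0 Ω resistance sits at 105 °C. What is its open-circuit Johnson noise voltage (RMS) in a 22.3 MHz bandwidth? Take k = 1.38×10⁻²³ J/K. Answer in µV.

T = 105 °C + 273.15 = 378.15 K
V_n = √(4kTRB)
4kTRB = 4 × 1.38×10⁻²³ × 378.15 × 5.00×10¹ × 2.23×10⁷ = 2.33×10⁻¹¹ V²
V_n = √(2.33×10⁻¹¹) = 4.82×10⁻⁶ V = 4.82 µV

4.82 µV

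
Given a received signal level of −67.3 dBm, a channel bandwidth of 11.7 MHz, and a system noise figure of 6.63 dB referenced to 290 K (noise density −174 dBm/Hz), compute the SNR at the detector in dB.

29.4 dB

Noise floor: N = −174 + 10 log₁₀(B) + NF
10 log₁₀(1.17×10⁷) = 70.68 dB
N = −174 + 70.68 + 6.63 = −96.69 dBm
SNR = P_sig − N = −67.3 − (−96.69) = 29.39 dB → 29.4 dB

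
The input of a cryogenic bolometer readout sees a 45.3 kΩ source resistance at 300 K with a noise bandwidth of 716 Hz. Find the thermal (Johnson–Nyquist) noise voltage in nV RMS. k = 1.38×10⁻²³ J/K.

733 nV

V_n = √(4kTRB)
4kTRB = 4 × 1.38×10⁻²³ × 300 × 4.53×10⁴ × 7.16×10² = 5.37×10⁻¹³ V²
V_n = √(5.37×10⁻¹³) = 7.33×10⁻⁷ V = 733 nV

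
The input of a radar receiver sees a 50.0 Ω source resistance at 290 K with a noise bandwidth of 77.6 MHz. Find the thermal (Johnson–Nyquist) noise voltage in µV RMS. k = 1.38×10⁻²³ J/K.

V_n = √(4kTRB)
4kTRB = 4 × 1.38×10⁻²³ × 290 × 5.00×10¹ × 7.76×10⁷ = 6.21×10⁻¹¹ V²
V_n = √(6.21×10⁻¹¹) = 7.88×10⁻⁶ V = 7.88 µV

7.88 µV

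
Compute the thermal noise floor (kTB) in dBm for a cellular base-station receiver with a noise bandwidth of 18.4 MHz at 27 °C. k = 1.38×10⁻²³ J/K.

T = 27 °C + 273.15 = 300.15 K
P_n = kTB = 1.38×10⁻²³ × 300.15 × 1.84×10⁷ = 7.62×10⁻¹⁴ W
In dBm: 10 log₁₀(7.62×10⁻¹⁴ / 10⁻³) = −101.2 dBm

−101.2 dBm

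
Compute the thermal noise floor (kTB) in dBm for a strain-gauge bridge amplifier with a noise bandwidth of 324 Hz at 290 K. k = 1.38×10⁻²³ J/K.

−148.9 dBm

P_n = kTB = 1.38×10⁻²³ × 290 × 3.24×10² = 1.30×10⁻¹⁸ W
In dBm: 10 log₁₀(1.30×10⁻¹⁸ / 10⁻³) = −148.9 dBm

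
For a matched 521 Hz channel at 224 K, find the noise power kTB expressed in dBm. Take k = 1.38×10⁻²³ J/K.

P_n = kTB = 1.38×10⁻²³ × 224 × 5.21×10² = 1.61×10⁻¹⁸ W
In dBm: 10 log₁₀(1.61×10⁻¹⁸ / 10⁻³) = −147.9 dBm

−147.9 dBm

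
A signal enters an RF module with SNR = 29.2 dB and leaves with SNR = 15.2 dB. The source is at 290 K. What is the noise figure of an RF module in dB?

14.0 dB

NF (dB) = SNR_in(dB) − SNR_out(dB) when the source is at T₀
NF = 29.2 − 15.2 = 14.0 dB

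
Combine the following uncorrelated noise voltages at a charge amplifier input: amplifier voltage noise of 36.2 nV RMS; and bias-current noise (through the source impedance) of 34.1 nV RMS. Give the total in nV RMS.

49.7 nV

Uncorrelated sources add in power (mean-square): V_tot = √(ΣV_i²)
V_tot = √[(3.62×10⁻⁸)² + (3.41×10⁻⁸)²] = 4.97×10⁻⁸ V = 49.7 nV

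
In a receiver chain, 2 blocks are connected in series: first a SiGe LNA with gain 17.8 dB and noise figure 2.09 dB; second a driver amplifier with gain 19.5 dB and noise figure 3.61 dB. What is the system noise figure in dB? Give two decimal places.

2.15 dB

Convert to linear (a loss of L dB is a gain of −L dB): F_i = 10^(NF_i/10), G_i = 10^(G_i,dB/10)
  Stage 1: F_1 = 10^(2.09/10) = 1.618, G_1 = 10^(17.8/10) = 60.26
  Stage 2: F_2 = 10^(3.61/10) = 2.296, G_2 = 10^(19.5/10) = 89.13
Friis cascade:
  F = 1.618 + (2.296 − 1)/60.26 = 1.640
NF = 10 log₁₀(1.640) = 2.15 dB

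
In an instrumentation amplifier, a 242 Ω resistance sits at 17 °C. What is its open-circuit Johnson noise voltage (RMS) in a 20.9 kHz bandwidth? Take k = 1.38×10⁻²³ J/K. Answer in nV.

T = 17 °C + 273.15 = 290.15 K
V_n = √(4kTRB)
4kTRB = 4 × 1.38×10⁻²³ × 290.15 × 2.42×10² × 2.09×10⁴ = 8.10×10⁻¹⁴ V²
V_n = √(8.10×10⁻¹⁴) = 2.85×10⁻⁷ V = 285 nV

285 nV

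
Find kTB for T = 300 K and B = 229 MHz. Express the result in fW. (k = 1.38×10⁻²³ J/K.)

P_n = kTB = 1.38×10⁻²³ × 300 × 2.29×10⁸ = 9.48×10⁻¹³ W = 948 fW

948 fW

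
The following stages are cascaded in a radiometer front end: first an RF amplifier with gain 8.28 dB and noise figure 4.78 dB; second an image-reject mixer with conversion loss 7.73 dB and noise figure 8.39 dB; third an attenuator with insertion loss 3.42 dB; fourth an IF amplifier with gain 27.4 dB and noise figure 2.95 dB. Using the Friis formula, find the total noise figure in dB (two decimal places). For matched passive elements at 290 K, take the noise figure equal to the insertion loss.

8.34 dB

Convert to linear (a loss of L dB is a gain of −L dB): F_i = 10^(NF_i/10), G_i = 10^(G_i,dB/10)
  Stage 1: F_1 = 10^(4.78/10) = 3.006, G_1 = 10^(8.28/10) = 6.730
  Stage 2: F_2 = 10^(8.39/10) = 6.902, G_2 = 10^(−7.73/10) = 0.1687
  Stage 3: F_3 = 10^(3.42/10) = 2.198, G_3 = 10^(−3.42/10) = 0.4550
  Stage 4: F_4 = 10^(2.95/10) = 1.972, G_4 = 10^(27.4/10) = 549.5
Friis cascade:
  F = 3.006 + (6.902 − 1)/6.730 + (2.198 − 1)/1.135 + (1.972 − 1)/0.5164 = 6.822
NF = 10 log₁₀(6.822) = 8.34 dB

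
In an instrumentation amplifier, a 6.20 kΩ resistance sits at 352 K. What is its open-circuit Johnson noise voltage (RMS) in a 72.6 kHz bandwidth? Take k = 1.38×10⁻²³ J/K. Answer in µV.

2.96 µV

V_n = √(4kTRB)
4kTRB = 4 × 1.38×10⁻²³ × 352 × 6.20×10³ × 7.26×10⁴ = 8.75×10⁻¹² V²
V_n = √(8.75×10⁻¹²) = 2.96×10⁻⁶ V = 2.96 µV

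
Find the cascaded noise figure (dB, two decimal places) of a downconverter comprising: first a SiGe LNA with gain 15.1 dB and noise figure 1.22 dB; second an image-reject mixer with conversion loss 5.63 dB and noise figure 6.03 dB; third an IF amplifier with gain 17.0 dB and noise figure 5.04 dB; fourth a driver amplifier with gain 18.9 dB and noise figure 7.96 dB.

2.24 dB

Convert to linear (a loss of L dB is a gain of −L dB): F_i = 10^(NF_i/10), G_i = 10^(G_i,dB/10)
  Stage 1: F_1 = 10^(1.22/10) = 1.324, G_1 = 10^(15.1/10) = 32.36
  Stage 2: F_2 = 10^(6.03/10) = 4.009, G_2 = 10^(−5.63/10) = 0.2735
  Stage 3: F_3 = 10^(5.04/10) = 3.192, G_3 = 10^(17.0/10) = 50.12
  Stage 4: F_4 = 10^(7.96/10) = 6.252, G_4 = 10^(18.9/10) = 77.62
Friis cascade:
  F = 1.324 + (4.009 − 1)/32.36 + (3.192 − 1)/8.851 + (6.252 − 1)/443.6 = 1.677
NF = 10 log₁₀(1.677) = 2.24 dB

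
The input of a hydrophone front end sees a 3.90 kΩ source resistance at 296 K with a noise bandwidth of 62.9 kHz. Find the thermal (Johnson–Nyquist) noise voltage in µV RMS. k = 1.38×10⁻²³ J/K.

V_n = √(4kTRB)
4kTRB = 4 × 1.38×10⁻²³ × 296 × 3.90×10³ × 6.29×10⁴ = 4.01×10⁻¹² V²
V_n = √(4.01×10⁻¹²) = 2.00×10⁻⁶ V = 2.00 µV

2.00 µV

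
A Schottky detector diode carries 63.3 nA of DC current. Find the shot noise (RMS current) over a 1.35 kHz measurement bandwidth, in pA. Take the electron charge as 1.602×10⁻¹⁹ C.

5.23 pA

I_n = √(2qI·B)
2qI·B = 2 × 1.602×10⁻¹⁹ × 6.33×10⁻⁸ × 1.35×10³ = 2.74×10⁻²³ A²
I_n = √(2.74×10⁻²³) = 5.23×10⁻¹² A = 5.23 pA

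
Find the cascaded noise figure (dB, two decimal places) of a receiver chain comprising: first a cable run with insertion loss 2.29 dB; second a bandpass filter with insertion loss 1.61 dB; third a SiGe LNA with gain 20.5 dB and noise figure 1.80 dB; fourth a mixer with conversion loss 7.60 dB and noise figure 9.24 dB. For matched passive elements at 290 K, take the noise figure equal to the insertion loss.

Convert to linear (a loss of L dB is a gain of −L dB): F_i = 10^(NF_i/10), G_i = 10^(G_i,dB/10)
  Stage 1: F_1 = 10^(2.29/10) = 1.694, G_1 = 10^(−2.29/10) = 0.5902
  Stage 2: F_2 = 10^(1.61/10) = 1.449, G_2 = 10^(−1.61/10) = 0.6902
  Stage 3: F_3 = 10^(1.80/10) = 1.514, G_3 = 10^(20.5/10) = 112.2
  Stage 4: F_4 = 10^(9.24/10) = 8.395, G_4 = 10^(−7.60/10) = 0.1738
Friis cascade:
  F = 1.694 + (1.449 − 1)/0.5902 + (1.514 − 1)/0.4074 + (8.395 − 1)/45.71 = 3.877
NF = 10 log₁₀(3.877) = 5.89 dB

5.89 dB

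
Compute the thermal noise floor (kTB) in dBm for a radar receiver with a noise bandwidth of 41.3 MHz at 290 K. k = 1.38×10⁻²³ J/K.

−97.8 dBm

P_n = kTB = 1.38×10⁻²³ × 290 × 4.13×10⁷ = 1.65×10⁻¹³ W
In dBm: 10 log₁₀(1.65×10⁻¹³ / 10⁻³) = −97.8 dBm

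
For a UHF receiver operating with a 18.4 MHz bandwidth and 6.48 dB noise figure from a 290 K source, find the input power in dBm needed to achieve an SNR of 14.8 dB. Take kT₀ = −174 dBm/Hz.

−80.1 dBm

Sensitivity = −174 + 10 log₁₀(B) + NF + SNR_min
= −174 + 72.65 + 6.48 + 14.8
= −80.07 dBm → −80.1 dBm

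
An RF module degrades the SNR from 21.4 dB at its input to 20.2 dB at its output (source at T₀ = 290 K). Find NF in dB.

NF (dB) = SNR_in(dB) − SNR_out(dB) when the source is at T₀
NF = 21.4 − 20.2 = 1.2 dB

1.2 dB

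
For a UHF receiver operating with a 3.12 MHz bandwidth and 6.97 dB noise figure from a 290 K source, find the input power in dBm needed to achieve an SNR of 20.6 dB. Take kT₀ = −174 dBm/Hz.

−81.5 dBm

Sensitivity = −174 + 10 log₁₀(B) + NF + SNR_min
= −174 + 64.94 + 6.97 + 20.6
= −81.49 dBm → −81.5 dBm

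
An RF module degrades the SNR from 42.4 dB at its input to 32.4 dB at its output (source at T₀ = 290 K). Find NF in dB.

10.0 dB

NF (dB) = SNR_in(dB) − SNR_out(dB) when the source is at T₀
NF = 42.4 − 32.4 = 10.0 dB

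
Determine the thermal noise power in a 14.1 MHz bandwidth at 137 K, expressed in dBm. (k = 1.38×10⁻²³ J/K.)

−105.7 dBm

P_n = kTB = 1.38×10⁻²³ × 137 × 1.41×10⁷ = 2.67×10⁻¹⁴ W
In dBm: 10 log₁₀(2.67×10⁻¹⁴ / 10⁻³) = −105.7 dBm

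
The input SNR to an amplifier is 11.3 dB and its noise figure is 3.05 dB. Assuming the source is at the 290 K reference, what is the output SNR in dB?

By definition F = SNR_in/SNR_out, so in dB: SNR_out = SNR_in − NF
SNR_out = 11.3 − 3.05 = 8.25 dB

8.25 dB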